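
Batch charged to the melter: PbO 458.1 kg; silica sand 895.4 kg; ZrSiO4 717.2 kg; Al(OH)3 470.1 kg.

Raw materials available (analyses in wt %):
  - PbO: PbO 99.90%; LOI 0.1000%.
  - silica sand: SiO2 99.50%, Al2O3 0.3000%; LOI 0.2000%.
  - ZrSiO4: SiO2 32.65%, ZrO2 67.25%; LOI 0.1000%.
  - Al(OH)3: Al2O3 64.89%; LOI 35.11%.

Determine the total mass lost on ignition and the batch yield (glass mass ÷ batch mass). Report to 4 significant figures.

Intermediates are shown with 4-significant-figure rounding alongside each step — all arithmetic maintains full float precision throughout — every reported figure is rounded only once — all derived quantities are computed using the weight values at 2373 kg of glass at full precision (ignition loss, yield, totals, net glass mass, four oxide percentages) precisely as stated by question or answer.
Loss on ignition, line by line:
  PbO: 458.1 × 0.001000 = 0.4581 kg
  silica sand: 895.4 × 0.002000 = 1.791 kg
  ZrSiO4: 717.2 × 0.001000 = 0.7172 kg
  Al(OH)3: 470.1 × 0.3511 = 165.1 kg
Total LOI = 168.0 kg
Glass = batch − LOI = 2541 − 168.0 = 2373 kg

LOI loss = 168.0 kg; glass = 2373 kg; yield = 93.39%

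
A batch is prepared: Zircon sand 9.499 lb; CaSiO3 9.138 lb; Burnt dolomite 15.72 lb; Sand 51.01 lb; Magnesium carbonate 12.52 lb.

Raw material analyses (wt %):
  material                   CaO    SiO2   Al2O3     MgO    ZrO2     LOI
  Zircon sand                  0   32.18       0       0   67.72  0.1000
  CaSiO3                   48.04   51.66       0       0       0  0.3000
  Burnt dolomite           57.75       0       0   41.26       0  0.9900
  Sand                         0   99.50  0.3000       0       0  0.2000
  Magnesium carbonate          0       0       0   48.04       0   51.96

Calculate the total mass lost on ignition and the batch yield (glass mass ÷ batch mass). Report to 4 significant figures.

Every computation keeps full precision at every stage — intermediates are displayed, with 4-significant-digit rounding, across the worked steps. Exactly one rounding is applied to each reported result — the derived quantities are recomputed from the weighed amounts for 91.09 lb of glass in full float precision (the five compositions, glass mass, LOI, the totals, yield) as they appear in problem or answer.
Ignition loss by material:
  Zircon sand: 9.499 × 0.001000 = 0.009499 lb
  CaSiO3: 9.138 × 0.003000 = 0.02741 lb
  Burnt dolomite: 15.72 × 0.009900 = 0.1556 lb
  Sand: 51.01 × 0.002000 = 0.1020 lb
  Magnesium carbonate: 12.52 × 0.5196 = 6.505 lb
Total LOI = 6.800 lb
Glass = batch − LOI = 97.89 − 6.800 = 91.09 lb

LOI loss = 6.800 lb; glass = 91.09 lb; yield = 93.05%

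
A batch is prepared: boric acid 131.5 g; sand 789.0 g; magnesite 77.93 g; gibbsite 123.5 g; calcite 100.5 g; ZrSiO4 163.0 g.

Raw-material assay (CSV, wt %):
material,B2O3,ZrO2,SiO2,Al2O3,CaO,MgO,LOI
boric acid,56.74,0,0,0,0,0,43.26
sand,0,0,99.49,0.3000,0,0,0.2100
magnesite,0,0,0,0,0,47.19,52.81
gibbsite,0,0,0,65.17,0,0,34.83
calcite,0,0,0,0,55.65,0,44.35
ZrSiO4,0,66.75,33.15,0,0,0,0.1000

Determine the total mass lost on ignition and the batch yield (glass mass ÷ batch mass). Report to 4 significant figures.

All arithmetic holds exact precision through the solve. Mid-chain values are shown rounded to four significant digits in the working; a single rounding yields each reported figure; all derived quantities, including the yield, glass mass, six oxide percentages, LOI, totals, are computed from the weighed amounts at 1198 g of glass at full precision, exactly as shown in question or answer.
Loss on ignition, line by line:
  boric acid: 131.5 × 0.4326 = 56.89 g
  sand: 789.0 × 0.002100 = 1.657 g
  magnesite: 77.93 × 0.5281 = 41.15 g
  gibbsite: 123.5 × 0.3483 = 43.02 g
  calcite: 100.5 × 0.4435 = 44.57 g
  ZrSiO4: 163.0 × 0.001000 = 0.1630 g
Total LOI = 187.4 g
Glass = batch − LOI = 1385 − 187.4 = 1198 g

LOI loss = 187.4 g; glass = 1198 g; yield = 86.47%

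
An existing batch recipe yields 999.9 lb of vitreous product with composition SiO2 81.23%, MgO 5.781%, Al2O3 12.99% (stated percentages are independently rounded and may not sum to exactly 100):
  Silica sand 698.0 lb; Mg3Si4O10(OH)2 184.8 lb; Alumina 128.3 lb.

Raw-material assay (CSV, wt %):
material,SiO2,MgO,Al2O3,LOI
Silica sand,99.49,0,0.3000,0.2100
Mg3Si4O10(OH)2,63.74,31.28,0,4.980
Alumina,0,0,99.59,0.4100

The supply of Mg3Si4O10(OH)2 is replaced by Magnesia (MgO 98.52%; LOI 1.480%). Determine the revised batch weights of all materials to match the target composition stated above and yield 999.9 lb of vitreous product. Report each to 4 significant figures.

All internal work carries full float precision end to end; the intermediate values are printed, with 4-significant-digit rounding, within the worked lines — every reported result is rounded just once. All derived quantities are recomputed starting from the weights on 999.9 lb of glass in exact precision (glass mass, LOI, the three compositions, the yield, the totals) as they appear in either problem or answer.
Oxide mass targets, per 999.9 lb vitreous product:
  SiO2: 81.23% × 999.9 = 812.2 lb
  MgO: 5.781% × 999.9 = 57.80 lb
  Al2O3: 12.99% × 999.9 = 129.9 lb
A balance pass over the oxides, using the reported weights, for the quoted basis mass (each sum matches its target mass exact up to rounding of places):
  SiO2: 816.4·0.9949 = 812.2 lb (target 812.2 lb)
  MgO: 58.67·0.9852 = 57.80 lb (target 57.80 lb)
  Al2O3: 816.4·0.003000 + 128.0·0.9959 = 129.9 lb (target 129.9 lb)
Consistency of the glass mass: Σ batch − LOI loss = 1000 lb (per-oxide target masses sum to 999.9 lb; against the stated basis, 999.9 lb — deltas are rounding alone).
Total batch = Σ batch = 1003 lb; the LOI term Σ batch·LOI equals 3.108 lb; yield: glass divided by total = 99.69%.

Revised batch per 999.9 lb vitreous product:
  Silica sand: 816.4 lb
  Magnesia: 58.67 lb
  Alumina: 128.0 lb
Total batch = 1003 lb; LOI loss = 3.108 lb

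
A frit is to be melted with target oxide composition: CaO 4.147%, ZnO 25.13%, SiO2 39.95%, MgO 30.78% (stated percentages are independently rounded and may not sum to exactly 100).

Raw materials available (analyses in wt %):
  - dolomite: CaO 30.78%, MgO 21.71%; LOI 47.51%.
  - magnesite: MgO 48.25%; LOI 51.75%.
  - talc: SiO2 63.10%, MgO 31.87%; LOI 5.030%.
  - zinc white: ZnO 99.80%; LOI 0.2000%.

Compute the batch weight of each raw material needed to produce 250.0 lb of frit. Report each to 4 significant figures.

Batch per 250.0 lb frit:
  dolomite: 33.68 lb
  magnesite: 39.78 lb
  talc: 158.3 lb
  zinc white: 62.95 lb
Total batch = 294.7 lb; LOI loss = 44.68 lb; yield = 84.84%

All internal work maintains full precision at all times; the intermediate values are printed rounded off to 4 significant figures within the worked lines; every reported number takes exactly one rounding — the derived quantities are recomputed starting from the weights at 250.0 lb of glass at full precision (the four compositions, glass mass, ignition loss, yield, the totals) exactly as shown in the problem or the answer.
Per-oxide target masses for 250.0 lb frit:
  CaO: 4.147% × 250.0 = 10.37 lb
  ZnO: 25.13% × 250.0 = 62.82 lb
  SiO2: 39.95% × 250.0 = 99.88 lb
  MgO: 30.78% × 250.0 = 76.95 lb
A balance pass over the oxides, given the weights on record, for the quoted basis mass (summed amounts equal target values net of answer rounding effects):
  CaO: 33.68·0.3078 = 10.37 lb (target 10.37 lb)
  ZnO: 62.95·0.9980 = 62.82 lb (target 62.82 lb)
  SiO2: 158.3·0.6310 = 99.89 lb (target 99.88 lb)
  MgO: 33.68·0.2171 + 39.78·0.4825 + 158.3·0.3187 = 76.96 lb (target 76.95 lb)
The glass-mass cross-check: net batch after ignition = 250.0 lb (oxide target masses add up to 250.0 lb; stated basis 250.0 lb — rounding explains the deltas).
Batch total: Σ batch = 294.7 lb; LOI removed, Σ of batch·LOI: 44.68 lb; as yield: glass ÷ batch → 84.84%.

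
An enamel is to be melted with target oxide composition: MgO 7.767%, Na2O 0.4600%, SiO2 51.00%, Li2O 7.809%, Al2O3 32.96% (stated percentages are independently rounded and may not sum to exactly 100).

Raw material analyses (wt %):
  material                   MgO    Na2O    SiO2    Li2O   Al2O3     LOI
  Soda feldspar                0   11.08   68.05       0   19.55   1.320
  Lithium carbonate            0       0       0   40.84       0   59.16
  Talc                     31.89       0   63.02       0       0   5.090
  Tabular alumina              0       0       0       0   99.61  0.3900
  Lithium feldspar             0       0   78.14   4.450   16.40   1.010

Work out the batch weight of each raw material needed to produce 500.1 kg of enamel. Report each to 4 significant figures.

Batch per 500.1 kg enamel:
  Soda feldspar: 20.76 kg
  Lithium carbonate: 72.73 kg
  Talc: 121.8 kg
  Tabular alumina: 126.8 kg
  Lithium feldspar: 210.1 kg
Total batch = 552.2 kg; LOI loss = 52.12 kg; yield = 90.56%

The whole derivation keeps exact precision in every operation. Intermediates appear (rounded to four significant digits) within the worked lines; each reported value sees exactly one rounding — derived quantities, including the yield, the five compositions, totals, net glass mass, ignition loss, are recomputed starting from the weights on 500.1 kg of glass at full precision, as given in question or answer.
Target masses of each oxide per 500.1 kg enamel:
  MgO: 7.767% × 500.1 = 38.84 kg
  Na2O: 0.4600% × 500.1 = 2.300 kg
  SiO2: 51.00% × 500.1 = 255.1 kg
  Li2O: 7.809% × 500.1 = 39.05 kg
  Al2O3: 32.96% × 500.1 = 164.8 kg
Mass-balance tally per oxide from the weights as reported, relative to the basis at hand (each sum matches its target mass once rounding is allowed for):
  MgO: 121.8·0.3189 = 38.84 kg (target 38.84 kg)
  Na2O: 20.76·0.1108 = 2.300 kg (target 2.300 kg)
  SiO2: 20.76·0.6805 + 121.8·0.6302 + 210.1·0.7814 = 255.1 kg (target 255.1 kg)
  Li2O: 72.73·0.4084 + 210.1·0.04450 = 39.05 kg (target 39.05 kg)
  Al2O3: 20.76·0.1955 + 126.8·0.9961 + 210.1·0.1640 = 164.8 kg (target 164.8 kg)
Glass-mass bookkeeping: batch total minus LOI = 500.1 kg (summing oxide targets gives 500.1 kg; against the stated basis, 500.1 kg — any gap is answer rounding).
Batch grand total — Σ batch = 552.2 kg; ignition loss, Σ(batch × LOI) = 52.12 kg; yield, glass over the total, = 90.56%.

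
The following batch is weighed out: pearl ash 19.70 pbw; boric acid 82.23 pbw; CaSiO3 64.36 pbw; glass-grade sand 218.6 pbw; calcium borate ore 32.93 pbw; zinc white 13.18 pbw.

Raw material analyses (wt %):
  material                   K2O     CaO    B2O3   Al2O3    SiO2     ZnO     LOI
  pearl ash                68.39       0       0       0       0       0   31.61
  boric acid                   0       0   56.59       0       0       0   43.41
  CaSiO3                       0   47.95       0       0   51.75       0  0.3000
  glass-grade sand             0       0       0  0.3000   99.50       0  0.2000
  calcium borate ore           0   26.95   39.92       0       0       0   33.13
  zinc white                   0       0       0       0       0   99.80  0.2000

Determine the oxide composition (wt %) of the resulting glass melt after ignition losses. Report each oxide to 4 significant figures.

Glass mass = 377.5 pbw (batch 431.0 − LOI 53.49).
Composition: K2O 3.569%, CaO 10.53%, B2O3 15.81%, Al2O3 0.1737%, SiO2 66.44%, ZnO 3.484%

Working values are printed, with 4-significant-figure rounding, between the steps — each numeric step carries full precision from start to finish; exactly one rounding goes into each reported number — the derived quantities, which include the totals, ignition loss, net glass mass, the yield, the six compositions, are recomputed at full float precision, precisely as stated by either problem or answer, from the batch weights for 377.5 pbw of glass.
Oxide masses out of the charge:
  K2O: 19.70·0.6839 = 13.47 pbw
  CaO: 64.36·0.4795 + 32.93·0.2695 = 39.74 pbw
  B2O3: 82.23·0.5659 + 32.93·0.3992 = 59.68 pbw
  Al2O3: 218.6·0.003000 = 0.6558 pbw
  SiO2: 64.36·0.5175 + 218.6·0.9950 = 250.8 pbw
  ZnO: 13.18·0.9980 = 13.15 pbw
LOI: 19.70·0.3161 + 82.23·0.4341 + 64.36·0.003000 + 218.6·0.002000 + 32.93·0.3313 + 13.18·0.002000 = 53.49 pbw
Resulting glass, batch − LOI: 431.0 − 53.49 = 377.5 pbw (= the summed oxide contributions)
wt % = 100 × oxide mass / glass mass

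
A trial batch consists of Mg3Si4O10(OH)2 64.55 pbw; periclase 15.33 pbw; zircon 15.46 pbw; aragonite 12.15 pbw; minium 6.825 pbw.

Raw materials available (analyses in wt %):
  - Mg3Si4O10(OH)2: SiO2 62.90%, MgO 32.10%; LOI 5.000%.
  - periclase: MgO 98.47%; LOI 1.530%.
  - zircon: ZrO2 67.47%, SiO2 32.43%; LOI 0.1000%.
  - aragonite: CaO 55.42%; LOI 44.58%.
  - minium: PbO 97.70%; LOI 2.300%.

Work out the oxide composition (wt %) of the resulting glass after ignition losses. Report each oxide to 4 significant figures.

Glass mass = 105.3 pbw (batch 114.3 − LOI 9.051).
Composition: CaO 6.397%, ZrO2 9.909%, SiO2 43.33%, PbO 6.335%, MgO 34.02%

Full float precision is held in every operation — in-progress results are printed with 4-significant-figure rounding at each printed step; every reported value is rounded only once — all derived quantities, including LOI, glass mass, the yield, the five compositions, totals, are rebuilt from the batch weights for 105.3 pbw of glass in full precision, as they appear in the question or the answer.
Delivered oxide masses:
  CaO: 12.15·0.5542 = 6.734 pbw
  ZrO2: 15.46·0.6747 = 10.43 pbw
  SiO2: 64.55·0.6290 + 15.46·0.3243 = 45.62 pbw
  PbO: 6.825·0.9770 = 6.668 pbw
  MgO: 64.55·0.3210 + 15.33·0.9847 = 35.82 pbw
LOI: 64.55·0.05000 + 15.33·0.01530 + 15.46·0.001000 + 12.15·0.4458 + 6.825·0.02300 = 9.051 pbw
Net of LOI, the glass mass = 114.3 − 9.051 = 105.3 pbw (consistent with Σ oxide mass)
wt % = oxide mass / glass mass × 100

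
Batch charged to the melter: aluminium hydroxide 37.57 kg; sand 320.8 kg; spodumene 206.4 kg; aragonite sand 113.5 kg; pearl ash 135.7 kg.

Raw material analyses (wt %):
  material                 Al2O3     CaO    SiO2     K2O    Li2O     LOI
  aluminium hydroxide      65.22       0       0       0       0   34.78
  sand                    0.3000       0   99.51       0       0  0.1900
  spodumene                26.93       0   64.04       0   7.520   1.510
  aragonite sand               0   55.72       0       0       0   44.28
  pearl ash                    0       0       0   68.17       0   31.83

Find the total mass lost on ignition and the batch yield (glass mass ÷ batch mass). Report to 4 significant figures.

LOI loss = 110.2 kg; glass = 703.7 kg; yield = 86.46%

All arithmetic runs at exact precision through every step — rounding to 4 significant figures extends to each intermediate as displayed. Exactly one rounding lands on every reported value; the derived quantities (totals, LOI, the yield, glass mass, the five compositions) are rebuilt from the batch weights on 703.7 kg of glass at exact precision as set out in the question or the answer.
Ignition loss by material:
  aluminium hydroxide: 37.57 × 0.3478 = 13.07 kg
  sand: 320.8 × 0.001900 = 0.6095 kg
  spodumene: 206.4 × 0.01510 = 3.117 kg
  aragonite sand: 113.5 × 0.4428 = 50.26 kg
  pearl ash: 135.7 × 0.3183 = 43.19 kg
Total LOI = 110.2 kg
Glass = batch − LOI = 814.0 − 110.2 = 703.7 kg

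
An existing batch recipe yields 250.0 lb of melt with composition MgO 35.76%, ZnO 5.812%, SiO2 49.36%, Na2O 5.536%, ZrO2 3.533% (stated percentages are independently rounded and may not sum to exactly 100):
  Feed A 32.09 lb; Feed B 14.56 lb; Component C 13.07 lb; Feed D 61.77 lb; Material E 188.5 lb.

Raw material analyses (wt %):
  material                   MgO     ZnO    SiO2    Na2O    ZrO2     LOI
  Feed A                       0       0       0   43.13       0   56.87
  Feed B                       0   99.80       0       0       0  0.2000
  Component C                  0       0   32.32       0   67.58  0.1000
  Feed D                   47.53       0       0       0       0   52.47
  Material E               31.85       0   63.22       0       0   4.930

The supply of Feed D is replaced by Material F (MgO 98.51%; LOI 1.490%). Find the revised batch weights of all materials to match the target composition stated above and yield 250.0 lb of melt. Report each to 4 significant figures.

Revised batch per 250.0 lb melt:
  Feed A: 32.09 lb
  Feed B: 14.56 lb
  Component C: 13.07 lb
  Material F: 29.80 lb
  Material E: 188.5 lb
Total batch = 278.0 lb; LOI loss = 28.03 lb

Intermediates appear, with 4-significant-digit rounding, as written. Every computation runs at full float precision through the solve — a single rounding finalizes every reported value — derived quantities, which include glass mass, ignition loss, five oxide percentages, yield, totals, are rebuilt at full precision, exactly as shown in the problem or the answer, from the batch weights at 250.0 lb of glass.
Target masses of each oxide per 250.0 lb melt:
  MgO: 35.76% × 250.0 = 89.40 lb
  ZnO: 5.812% × 250.0 = 14.53 lb
  SiO2: 49.36% × 250.0 = 123.4 lb
  Na2O: 5.536% × 250.0 = 13.84 lb
  ZrO2: 3.533% × 250.0 = 8.832 lb
Oxide-by-oxide audit applying the batch weights above, for the quoted basis mass (each sum matches its target mass net of answer rounding effects):
  MgO: 29.80·0.9851 + 188.5·0.3185 = 89.39 lb (target 89.40 lb)
  ZnO: 14.56·0.9980 = 14.53 lb (target 14.53 lb)
  SiO2: 13.07·0.3232 + 188.5·0.6322 = 123.4 lb (target 123.4 lb)
  Na2O: 32.09·0.4313 = 13.84 lb (target 13.84 lb)
  ZrO2: 13.07·0.6758 = 8.833 lb (target 8.832 lb)
Glass mass check: the batch minus its LOI: 250.0 lb (per-oxide target masses sum to 250.0 lb; the stated basis being 250.0 lb — deltas are rounding alone).
Total batch = Σ batch = 278.0 lb; the LOI term Σ batch·LOI equals 28.03 lb; glass ÷ batch gives a yield of 89.92%.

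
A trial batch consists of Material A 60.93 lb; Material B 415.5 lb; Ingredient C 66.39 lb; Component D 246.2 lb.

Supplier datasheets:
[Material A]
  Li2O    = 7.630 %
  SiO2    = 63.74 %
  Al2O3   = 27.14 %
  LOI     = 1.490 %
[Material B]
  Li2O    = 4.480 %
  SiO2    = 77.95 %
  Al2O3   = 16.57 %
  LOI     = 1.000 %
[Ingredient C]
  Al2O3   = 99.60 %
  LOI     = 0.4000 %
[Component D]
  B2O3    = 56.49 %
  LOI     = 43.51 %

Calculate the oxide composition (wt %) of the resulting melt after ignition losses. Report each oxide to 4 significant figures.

Full precision is carried from first step to last — in-progress results are displayed (rounded to four significant digits) alongside each step; every reported number sees exactly one rounding — the derived quantities, including glass mass, yield, LOI, four oxide percentages, the totals, are recomputed from the batch weights per 676.6 lb of glass in exact precision exactly as printed in the problem or the answer.
Delivered oxide masses:
  Li2O: 60.93·0.07630 + 415.5·0.04480 = 23.26 lb
  SiO2: 60.93·0.6374 + 415.5·0.7795 = 362.7 lb
  Al2O3: 60.93·0.2714 + 415.5·0.1657 + 66.39·0.9960 = 151.5 lb
  B2O3: 246.2·0.5649 = 139.1 lb
LOI: 60.93·0.01490 + 415.5·0.01000 + 66.39·0.004000 + 246.2·0.4351 = 112.5 lb
Glass mass = batch − LOI = 789.0 − 112.5 = 676.6 lb (equal to the oxide-mass sum)
oxide / glass × 100 gives the wt %

Glass mass = 676.6 lb (batch 789.0 − LOI 112.5).
Composition: Li2O 3.438%, SiO2 53.61%, Al2O3 22.39%, B2O3 20.56%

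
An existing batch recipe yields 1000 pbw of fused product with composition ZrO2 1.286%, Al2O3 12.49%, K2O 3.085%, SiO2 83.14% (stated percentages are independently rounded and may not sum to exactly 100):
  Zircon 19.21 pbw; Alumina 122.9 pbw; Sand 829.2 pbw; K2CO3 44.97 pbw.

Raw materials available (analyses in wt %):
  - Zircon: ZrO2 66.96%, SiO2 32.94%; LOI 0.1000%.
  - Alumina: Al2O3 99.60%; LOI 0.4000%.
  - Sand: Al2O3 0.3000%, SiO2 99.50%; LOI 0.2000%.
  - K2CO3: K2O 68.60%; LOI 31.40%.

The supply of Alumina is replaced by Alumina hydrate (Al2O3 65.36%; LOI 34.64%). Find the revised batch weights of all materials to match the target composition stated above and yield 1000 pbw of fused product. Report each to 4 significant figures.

All internal work maintains full precision from start to finish — intermediates appear, with 4-significant-digit rounding, alongside each step. Exactly one rounding goes into each reported value. All derived quantities are recomputed in full precision (totals, four oxide percentages, glass mass, the yield, LOI) from the batch weights on 1000 pbw of glass as written in either problem or answer.
Per-oxide target masses for 1000 pbw fused product:
  ZrO2: 1.286% × 1000 = 12.86 pbw
  Al2O3: 12.49% × 1000 = 124.9 pbw
  K2O: 3.085% × 1000 = 30.85 pbw
  SiO2: 83.14% × 1000 = 831.4 pbw
Balance tally, oxide-wise, from the weights as reported, under the basis named above (every target is met by its sum modulo rounding of the values):
  ZrO2: 19.21·0.6696 = 12.86 pbw (target 12.86 pbw)
  Al2O3: 187.3·0.6536 + 829.2·0.003000 = 124.9 pbw (target 124.9 pbw)
  K2O: 44.97·0.6860 = 30.85 pbw (target 30.85 pbw)
  SiO2: 19.21·0.3294 + 829.2·0.9950 = 831.4 pbw (target 831.4 pbw)
Auditing the glass mass value: batch total minus LOI = 1000 pbw (targets for the oxides total 1000 pbw; basis as stated: 1000 pbw — deltas are rounding alone).
Total batch = Σ batch = 1081 pbw; loss to ignition Σ batch·LOI = 80.68 pbw; as yield: glass ÷ batch → 92.53%.

Revised batch per 1000 pbw fused product:
  Zircon: 19.21 pbw
  Alumina hydrate: 187.3 pbw
  Sand: 829.2 pbw
  K2CO3: 44.97 pbw
Total batch = 1081 pbw; LOI loss = 80.68 pbw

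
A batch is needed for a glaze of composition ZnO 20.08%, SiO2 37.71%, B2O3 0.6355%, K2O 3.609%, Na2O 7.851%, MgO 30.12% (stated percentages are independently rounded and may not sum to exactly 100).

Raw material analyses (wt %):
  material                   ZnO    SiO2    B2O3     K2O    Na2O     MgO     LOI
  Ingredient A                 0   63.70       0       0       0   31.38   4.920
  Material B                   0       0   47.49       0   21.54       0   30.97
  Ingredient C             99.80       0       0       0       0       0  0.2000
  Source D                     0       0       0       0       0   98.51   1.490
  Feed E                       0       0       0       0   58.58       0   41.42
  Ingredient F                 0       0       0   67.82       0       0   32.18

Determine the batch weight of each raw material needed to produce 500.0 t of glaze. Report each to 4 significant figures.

Batch per 500.0 t glaze:
  Ingredient A: 296.0 t
  Material B: 6.691 t
  Ingredient C: 100.6 t
  Source D: 58.59 t
  Feed E: 64.55 t
  Ingredient F: 26.61 t
Total batch = 553.0 t; LOI loss = 53.01 t; yield = 90.41%

Rounding to four significant figures applies to each working value as printed; every computation carries full float precision at all times. Exactly one rounding goes into every reported result. The derived quantities (ignition loss, the totals, the six compositions, glass mass, yield) are rebuilt from the weighed amounts for 500.0 t of glass in exact precision exactly as printed in either problem or answer.
Oxide-by-oxide targets in 500.0 t glaze:
  ZnO: 20.08% × 500.0 = 100.4 t
  SiO2: 37.71% × 500.0 = 188.6 t
  B2O3: 0.6355% × 500.0 = 3.178 t
  K2O: 3.609% × 500.0 = 18.05 t
  Na2O: 7.851% × 500.0 = 39.26 t
  MgO: 30.12% × 500.0 = 150.6 t
Mass-balance tally per oxide on the weights just shown, at the basis given (each sum matches its target mass exact up to rounding of places):
  ZnO: 100.6·0.9980 = 100.4 t (target 100.4 t)
  SiO2: 296.0·0.6370 = 188.6 t (target 188.6 t)
  B2O3: 6.691·0.4749 = 3.178 t (target 3.178 t)
  K2O: 26.61·0.6782 = 18.05 t (target 18.05 t)
  Na2O: 6.691·0.2154 + 64.55·0.5858 = 39.25 t (target 39.26 t)
  MgO: 296.0·0.3138 + 58.59·0.9851 = 150.6 t (target 150.6 t)
Consistency of the glass mass: net batch after ignition = 500.0 t (oxide target masses add up to 500.0 t; the stated basis being 500.0 t — gaps are rounding artifacts).
Total batch = Σ batch = 553.0 t; loss to ignition Σ batch·LOI = 53.01 t; yield, glass over the total, = 90.41%.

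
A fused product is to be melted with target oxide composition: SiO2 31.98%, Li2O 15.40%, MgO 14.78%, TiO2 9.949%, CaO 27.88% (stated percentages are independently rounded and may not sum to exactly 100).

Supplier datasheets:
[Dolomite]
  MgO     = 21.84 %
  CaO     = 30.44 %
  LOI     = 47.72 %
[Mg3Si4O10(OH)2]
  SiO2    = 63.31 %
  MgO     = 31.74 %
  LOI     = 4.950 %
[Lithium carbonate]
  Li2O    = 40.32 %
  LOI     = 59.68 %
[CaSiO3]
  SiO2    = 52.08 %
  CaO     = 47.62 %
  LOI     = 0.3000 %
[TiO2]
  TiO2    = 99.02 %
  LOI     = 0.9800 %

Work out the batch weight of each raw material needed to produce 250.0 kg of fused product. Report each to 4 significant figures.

The intermediate values appear rounded off to 4 significant figures in the working. All arithmetic holds full float precision at each step; every reported figure sees exactly one rounding. All derived quantities are re-derived from the weighed amounts for 250.0 kg of glass at exact precision (glass mass, the five compositions, the totals, LOI, yield), exactly as printed in question or answer.
Oxide mass targets, per 250.0 kg fused product:
  SiO2: 31.98% × 250.0 = 79.95 kg
  Li2O: 15.40% × 250.0 = 38.50 kg
  MgO: 14.78% × 250.0 = 36.95 kg
  TiO2: 9.949% × 250.0 = 24.87 kg
  CaO: 27.88% × 250.0 = 69.70 kg
Checking each oxide sum working from each reported weight, on the stated basis (oxide sums agree with the targets exact up to rounding of places):
  SiO2: 53.76·0.6331 + 88.16·0.5208 = 79.95 kg (target 79.95 kg)
  Li2O: 95.49·0.4032 = 38.50 kg (target 38.50 kg)
  MgO: 91.06·0.2184 + 53.76·0.3174 = 36.95 kg (target 36.95 kg)
  TiO2: 25.12·0.9902 = 24.87 kg (target 24.87 kg)
  CaO: 91.06·0.3044 + 88.16·0.4762 = 69.70 kg (target 69.70 kg)
Glass mass check: net batch after ignition = 250.0 kg (per-oxide target masses sum to 250.0 kg; basis as stated: 250.0 kg — a pure rounding effect).
Total batch = Σ batch = 353.6 kg; Σ batch·LOI gives LOI loss = 103.6 kg; yield = glass ÷ total batch = 70.70%.

Batch per 250.0 kg fused product:
  Dolomite: 91.06 kg
  Mg3Si4O10(OH)2: 53.76 kg
  Lithium carbonate: 95.49 kg
  CaSiO3: 88.16 kg
  TiO2: 25.12 kg
Total batch = 353.6 kg; LOI loss = 103.6 kg; yield = 70.70%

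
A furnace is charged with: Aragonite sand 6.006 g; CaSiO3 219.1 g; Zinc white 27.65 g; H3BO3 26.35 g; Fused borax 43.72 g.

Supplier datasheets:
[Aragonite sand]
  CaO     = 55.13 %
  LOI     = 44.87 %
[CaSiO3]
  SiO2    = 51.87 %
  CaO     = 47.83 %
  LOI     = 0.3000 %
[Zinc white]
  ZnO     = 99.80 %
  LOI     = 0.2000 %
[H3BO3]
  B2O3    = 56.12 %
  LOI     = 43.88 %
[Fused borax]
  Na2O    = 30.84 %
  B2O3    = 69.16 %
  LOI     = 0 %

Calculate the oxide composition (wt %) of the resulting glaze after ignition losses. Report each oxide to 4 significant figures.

Values along the way are shown (rounded to 4 significant figures) when written out; every computation carries exact precision from first step to last. Every reported value includes exactly one rounding. The derived quantities (totals, yield, glass mass, the five compositions, ignition loss) are rebuilt starting from the weights per 307.9 g of glass at exact precision as set out in the problem or the answer.
Delivered oxide masses:
  Na2O: 43.72·0.3084 = 13.48 g
  SiO2: 219.1·0.5187 = 113.6 g
  CaO: 6.006·0.5513 + 219.1·0.4783 = 108.1 g
  ZnO: 27.65·0.9980 = 27.59 g
  B2O3: 26.35·0.5612 + 43.72·0.6916 = 45.02 g
LOI: 6.006·0.4487 + 219.1·0.003000 + 27.65·0.002000 + 26.35·0.4388 = 14.97 g
Glass mass = batch − LOI = 322.8 − 14.97 = 307.9 g (matching Σ of the oxides)
wt %: oxide over glass, times 100

Glass mass = 307.9 g (batch 322.8 − LOI 14.97).
Composition: Na2O 4.380%, SiO2 36.92%, CaO 35.12%, ZnO 8.964%, B2O3 14.63%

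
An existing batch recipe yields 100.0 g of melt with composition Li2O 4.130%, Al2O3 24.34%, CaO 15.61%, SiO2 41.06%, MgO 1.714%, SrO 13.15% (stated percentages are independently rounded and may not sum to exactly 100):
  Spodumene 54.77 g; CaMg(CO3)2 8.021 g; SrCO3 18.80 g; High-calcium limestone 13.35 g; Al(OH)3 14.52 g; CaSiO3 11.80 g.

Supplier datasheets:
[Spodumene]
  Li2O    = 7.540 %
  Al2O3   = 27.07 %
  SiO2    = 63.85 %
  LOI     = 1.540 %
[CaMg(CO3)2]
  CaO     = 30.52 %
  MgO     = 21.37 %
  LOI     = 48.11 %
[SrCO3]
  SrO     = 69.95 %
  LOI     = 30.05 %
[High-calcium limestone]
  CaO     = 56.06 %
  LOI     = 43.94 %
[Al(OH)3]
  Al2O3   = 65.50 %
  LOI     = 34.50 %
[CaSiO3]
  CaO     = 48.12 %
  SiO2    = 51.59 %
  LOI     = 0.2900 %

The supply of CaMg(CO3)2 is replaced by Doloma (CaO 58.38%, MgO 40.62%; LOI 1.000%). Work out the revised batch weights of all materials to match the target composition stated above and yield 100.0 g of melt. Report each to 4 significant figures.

Revised batch per 100.0 g melt:
  Spodumene: 54.77 g
  Doloma: 4.220 g
  SrCO3: 18.80 g
  High-calcium limestone: 13.32 g
  Al(OH)3: 14.52 g
  CaSiO3: 11.80 g
Total batch = 117.4 g; LOI loss = 17.43 g

Every computation keeps full precision through every step — intermediates are shown rounded to 4 significant figures in the working — exactly one rounding goes into each reported result; derived quantities (glass mass, totals, the yield, six oxide percentages, ignition loss) are computed in full float precision from the weighed amounts on 100.0 g of glass as given in problem or answer.
Per-oxide target masses for 100.0 g melt:
  Li2O: 4.130% × 100.0 = 4.130 g
  Al2O3: 24.34% × 100.0 = 24.34 g
  CaO: 15.61% × 100.0 = 15.61 g
  SiO2: 41.06% × 100.0 = 41.06 g
  MgO: 1.714% × 100.0 = 1.714 g
  SrO: 13.15% × 100.0 = 13.15 g
Per-oxide balance check with the batch weights as given, for the quoted basis mass (every target is met by its sum within answer rounding):
  Li2O: 54.77·0.07540 = 4.130 g (target 4.130 g)
  Al2O3: 54.77·0.2707 + 14.52·0.6550 = 24.34 g (target 24.34 g)
  CaO: 4.220·0.5838 + 13.32·0.5606 + 11.80·0.4812 = 15.61 g (target 15.61 g)
  SiO2: 54.77·0.6385 + 11.80·0.5159 = 41.06 g (target 41.06 g)
  MgO: 4.220·0.4062 = 1.714 g (target 1.714 g)
  SrO: 18.80·0.6995 = 13.15 g (target 13.15 g)
The glass-mass cross-check: total batch − LOI = 100.0 g (the targets, summed, come to 100.0 g; stated basis 100.0 g — a pure rounding effect).
Batch total: Σ batch = 117.4 g; LOI removed, Σ of batch·LOI: 17.43 g; as yield: glass ÷ batch → 85.16%.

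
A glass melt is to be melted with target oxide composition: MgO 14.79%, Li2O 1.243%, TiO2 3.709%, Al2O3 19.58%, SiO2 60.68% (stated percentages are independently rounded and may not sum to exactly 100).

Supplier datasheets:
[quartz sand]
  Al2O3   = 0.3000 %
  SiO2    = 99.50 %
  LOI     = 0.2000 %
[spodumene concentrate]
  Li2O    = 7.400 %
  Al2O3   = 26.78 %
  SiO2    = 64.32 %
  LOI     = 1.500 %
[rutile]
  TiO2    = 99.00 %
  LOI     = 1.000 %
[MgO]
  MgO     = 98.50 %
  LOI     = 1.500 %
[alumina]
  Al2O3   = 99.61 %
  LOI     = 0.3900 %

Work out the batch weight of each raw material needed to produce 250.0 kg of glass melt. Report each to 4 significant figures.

In-progress results are displayed, rounded to 4 significant digits, as written; all internal work maintains full precision in all steps. Exactly one rounding goes into every reported result. All derived quantities (the totals, the five compositions, net glass mass, the yield, LOI) are rebuilt at exact precision starting from the weights at 250.0 kg of glass, precisely as stated by problem or answer.
Oxide-by-oxide targets in 250.0 kg glass melt:
  MgO: 14.79% × 250.0 = 36.98 kg
  Li2O: 1.243% × 250.0 = 3.108 kg
  TiO2: 3.709% × 250.0 = 9.272 kg
  Al2O3: 19.58% × 250.0 = 48.95 kg
  SiO2: 60.68% × 250.0 = 151.7 kg
Checking each oxide sum using the reported weights, per the basis as stated (oxide sums agree with the targets inside rounding margins):
  MgO: 37.54·0.9850 = 36.98 kg (target 36.98 kg)
  Li2O: 41.99·0.07400 = 3.107 kg (target 3.108 kg)
  TiO2: 9.366·0.9900 = 9.272 kg (target 9.272 kg)
  Al2O3: 125.3·0.003000 + 41.99·0.2678 + 37.47·0.9961 = 48.94 kg (target 48.95 kg)
  SiO2: 125.3·0.9950 + 41.99·0.6432 = 151.7 kg (target 151.7 kg)
Auditing the glass mass value: total charge less LOI = 250.0 kg (the Σ of target masses is 250.0 kg; against the stated basis, 250.0 kg — rounding explains the deltas).
Adding the batch up: Σ batch = 251.7 kg; Σ batch·LOI gives LOI loss = 1.683 kg; glass ÷ batch gives a yield of 99.33%.

Batch per 250.0 kg glass melt:
  quartz sand: 125.3 kg
  spodumene concentrate: 41.99 kg
  rutile: 9.366 kg
  MgO: 37.54 kg
  alumina: 37.47 kg
Total batch = 251.7 kg; LOI loss = 1.683 kg; yield = 99.33%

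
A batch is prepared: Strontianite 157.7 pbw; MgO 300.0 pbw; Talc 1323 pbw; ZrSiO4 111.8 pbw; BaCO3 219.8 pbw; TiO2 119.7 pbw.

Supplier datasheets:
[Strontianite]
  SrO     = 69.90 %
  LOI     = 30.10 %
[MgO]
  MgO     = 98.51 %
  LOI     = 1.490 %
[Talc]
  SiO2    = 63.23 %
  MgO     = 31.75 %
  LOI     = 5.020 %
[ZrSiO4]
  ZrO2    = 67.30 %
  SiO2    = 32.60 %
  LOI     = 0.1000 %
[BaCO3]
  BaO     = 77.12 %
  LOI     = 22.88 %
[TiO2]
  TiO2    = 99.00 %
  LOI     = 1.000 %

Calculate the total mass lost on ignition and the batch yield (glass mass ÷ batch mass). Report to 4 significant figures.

All arithmetic holds full precision throughout; intermediates appear, rounded to four significant digits, alongside each step; each reported value is rounded exactly once; the derived quantities (six oxide percentages, ignition loss, totals, yield, glass mass) are computed from the batch weights at 2062 pbw of glass in full precision, as given in the problem or the answer.
LOI of each material in turn:
  Strontianite: 157.7 × 0.3010 = 47.47 pbw
  MgO: 300.0 × 0.01490 = 4.470 pbw
  Talc: 1323 × 0.05020 = 66.41 pbw
  ZrSiO4: 111.8 × 0.001000 = 0.1118 pbw
  BaCO3: 219.8 × 0.2288 = 50.29 pbw
  TiO2: 119.7 × 0.01000 = 1.197 pbw
Total LOI = 170.0 pbw
Glass = batch − LOI = 2232 − 170.0 = 2062 pbw

LOI loss = 170.0 pbw; glass = 2062 pbw; yield = 92.39%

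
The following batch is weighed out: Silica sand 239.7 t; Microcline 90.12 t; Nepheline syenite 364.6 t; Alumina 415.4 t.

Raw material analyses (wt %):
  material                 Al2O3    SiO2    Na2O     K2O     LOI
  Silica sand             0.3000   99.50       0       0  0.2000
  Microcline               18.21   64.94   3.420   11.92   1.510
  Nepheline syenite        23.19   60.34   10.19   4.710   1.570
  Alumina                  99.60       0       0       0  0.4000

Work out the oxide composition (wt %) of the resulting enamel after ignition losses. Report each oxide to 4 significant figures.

Full float precision is maintained end to end. Working values are printed, rounded to four significant figures, in the working — every reported value is rounded only once; derived quantities (ignition loss, glass mass, the totals, four oxide percentages, yield) are recomputed in full precision starting from the weights per 1101 t of glass, as they appear in the question or the answer.
Oxide-by-oxide delivered mass:
  Al2O3: 239.7·0.003000 + 90.12·0.1821 + 364.6·0.2319 + 415.4·0.9960 = 515.4 t
  SiO2: 239.7·0.9950 + 90.12·0.6494 + 364.6·0.6034 = 517.0 t
  Na2O: 90.12·0.03420 + 364.6·0.1019 = 40.23 t
  K2O: 90.12·0.1192 + 364.6·0.04710 = 27.91 t
LOI: 239.7·0.002000 + 90.12·0.01510 + 364.6·0.01570 + 415.4·0.004000 = 9.226 t
Resulting glass, batch − LOI: 1110 − 9.226 = 1101 t (equal to the oxide-mass sum)
percent share: oxide ÷ glass, ×100

Glass mass = 1101 t (batch 1110 − LOI 9.226).
Composition: Al2O3 46.83%, SiO2 46.98%, Na2O 3.656%, K2O 2.536%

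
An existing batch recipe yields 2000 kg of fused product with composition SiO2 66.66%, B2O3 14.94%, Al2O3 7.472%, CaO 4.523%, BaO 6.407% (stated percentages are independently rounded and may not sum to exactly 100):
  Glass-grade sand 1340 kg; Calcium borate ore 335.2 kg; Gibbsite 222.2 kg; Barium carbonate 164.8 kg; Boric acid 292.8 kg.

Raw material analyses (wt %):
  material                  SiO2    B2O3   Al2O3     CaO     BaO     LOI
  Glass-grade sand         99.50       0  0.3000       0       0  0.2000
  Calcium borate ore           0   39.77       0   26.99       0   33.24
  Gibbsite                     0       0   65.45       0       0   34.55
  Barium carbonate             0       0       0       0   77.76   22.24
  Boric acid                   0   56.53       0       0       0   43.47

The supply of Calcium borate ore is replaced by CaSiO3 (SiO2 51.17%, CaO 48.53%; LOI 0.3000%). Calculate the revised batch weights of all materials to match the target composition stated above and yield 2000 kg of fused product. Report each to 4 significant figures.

Revised batch per 2000 kg fused product:
  Glass-grade sand: 1244 kg
  CaSiO3: 186.4 kg
  Gibbsite: 222.6 kg
  Barium carbonate: 164.8 kg
  Boric acid: 528.6 kg
Total batch = 2346 kg; LOI loss = 346.4 kg

Each numeric step carries full float precision through every step; working values are shown rounded off to 4 significant digits across the worked steps; each reported number is rounded a single time; the derived quantities (five oxide percentages, yield, the totals, net glass mass, ignition loss) are rebuilt in exact precision starting from the weights for 2000 kg of glass, as written in the question or the answer.
The oxide mass targets at 2000 kg fused product:
  SiO2: 66.66% × 2000 = 1333 kg
  B2O3: 14.94% × 2000 = 298.8 kg
  Al2O3: 7.472% × 2000 = 149.4 kg
  CaO: 4.523% × 2000 = 90.46 kg
  BaO: 6.407% × 2000 = 128.1 kg
Checking each oxide sum on the weights just shown, under the basis named above (summed amounts equal target values net of answer rounding effects):
  SiO2: 1244·0.9950 + 186.4·0.5117 = 1333 kg (target 1333 kg)
  B2O3: 528.6·0.5653 = 298.8 kg (target 298.8 kg)
  Al2O3: 1244·0.003000 + 222.6·0.6545 = 149.4 kg (target 149.4 kg)
  CaO: 186.4·0.4853 = 90.46 kg (target 90.46 kg)
  BaO: 164.8·0.7776 = 128.1 kg (target 128.1 kg)
Glass mass check: the batch minus its LOI: 2000 kg (the Σ of target masses is 2000 kg; against the stated basis, 2000 kg — deltas are rounding alone).
Batch grand total — Σ batch = 2346 kg; ignition loss, Σ(batch × LOI) = 346.4 kg; glass ÷ batch gives a yield of 85.24%.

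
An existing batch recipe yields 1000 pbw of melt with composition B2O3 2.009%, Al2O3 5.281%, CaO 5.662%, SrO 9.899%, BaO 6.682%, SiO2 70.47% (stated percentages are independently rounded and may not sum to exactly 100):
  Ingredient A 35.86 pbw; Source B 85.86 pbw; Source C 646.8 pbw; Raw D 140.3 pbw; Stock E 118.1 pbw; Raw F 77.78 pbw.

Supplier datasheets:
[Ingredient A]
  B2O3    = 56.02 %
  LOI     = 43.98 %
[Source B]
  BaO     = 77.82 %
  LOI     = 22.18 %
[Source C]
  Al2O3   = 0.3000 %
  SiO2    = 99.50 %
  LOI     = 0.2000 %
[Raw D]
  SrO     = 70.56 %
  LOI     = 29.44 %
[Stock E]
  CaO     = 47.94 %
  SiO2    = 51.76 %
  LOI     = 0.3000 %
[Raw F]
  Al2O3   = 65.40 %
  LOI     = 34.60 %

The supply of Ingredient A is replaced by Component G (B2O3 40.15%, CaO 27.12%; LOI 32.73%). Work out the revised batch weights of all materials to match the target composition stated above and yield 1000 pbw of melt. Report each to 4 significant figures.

Full float precision is carried at each step. Values along the way are printed (rounded to 4 significant figures) alongside each step; a single rounding completes each reported result. The derived quantities, including yield, the totals, net glass mass, the six compositions, ignition loss, are re-derived from the weighed amounts for 1000 pbw of glass at exact precision as quoted within problem or answer.
Target oxide masses per 1000 pbw melt:
  B2O3: 2.009% × 1000 = 20.09 pbw
  Al2O3: 5.281% × 1000 = 52.81 pbw
  CaO: 5.662% × 1000 = 56.62 pbw
  SrO: 9.899% × 1000 = 98.99 pbw
  BaO: 6.682% × 1000 = 66.82 pbw
  SiO2: 70.47% × 1000 = 704.7 pbw
Balance tally, oxide-wise, working from each reported weight, under the basis named above (delivered sums recover each target up to rounding of the answer):
  B2O3: 50.04·0.4015 = 20.09 pbw (target 20.09 pbw)
  Al2O3: 661.5·0.003000 + 77.71·0.6540 = 52.81 pbw (target 52.81 pbw)
  CaO: 50.04·0.2712 + 89.80·0.4794 = 56.62 pbw (target 56.62 pbw)
  SrO: 140.3·0.7056 = 99.00 pbw (target 98.99 pbw)
  BaO: 85.86·0.7782 = 66.82 pbw (target 66.82 pbw)
  SiO2: 661.5·0.9950 + 89.80·0.5176 = 704.7 pbw (target 704.7 pbw)
Glass-mass bookkeeping: total batch − LOI = 1000 pbw (per-oxide target masses sum to 1000 pbw; basis as stated: 1000 pbw — differing by rounding only).
Batch total: Σ batch = 1105 pbw; the LOI term Σ batch·LOI equals 105.2 pbw; yield = glass ÷ total batch = 90.48%.

Revised batch per 1000 pbw melt:
  Component G: 50.04 pbw
  Source B: 85.86 pbw
  Source C: 661.5 pbw
  Raw D: 140.3 pbw
  Stock E: 89.80 pbw
  Raw F: 77.71 pbw
Total batch = 1105 pbw; LOI loss = 105.2 pbw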